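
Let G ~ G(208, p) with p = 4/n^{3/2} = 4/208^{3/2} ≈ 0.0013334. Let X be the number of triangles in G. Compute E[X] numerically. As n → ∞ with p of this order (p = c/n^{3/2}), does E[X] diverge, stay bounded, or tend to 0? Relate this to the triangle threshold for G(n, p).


Number of potential triangles: C(208, 3) = 1478256.
Each occurs with probability p³ ≈ (0.0013334)³ ≈ 2.3708003e-09.
By linearity: E[X] = C(208, 3)·p³ ≈ 1478256 · 2.3708003e-09 ≈ 0.00350.
Since α = 3/2 > 1, p = c/n^{3/2} = o(1/n) is below the triangle threshold p ~ 1/n. Asymptotically E[X] ~ (c³/6)·n^{3(1−α)} = (4³/6)·n^{-1.5} → 0, so by Markov's inequality G has no triangles w.h.p.

E[X] ≈ 0.00350; in regime p = Θ(1/n^{3/2}) E[X] tends to 0 (below the triangle threshold p ~ 1/n).


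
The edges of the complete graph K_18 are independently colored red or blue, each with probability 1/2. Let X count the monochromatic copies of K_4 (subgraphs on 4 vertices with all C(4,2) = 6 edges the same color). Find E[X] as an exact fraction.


Let X = Σ_S X_S over the C(18, 4) = 3060 subsets S of size 4, where X_S = 1 if the K_4 on S is monochromatic.
For a fixed S, the K_4 on S has C(4, 2) = 6 edges. P[all 6 edges red] = (1/2)^6, and likewise for blue, so P[monochromatic] = 2·(1/2)^6 = 2^{1 − 6} = 1/32.
By linearity: E[X] = C(18, 4) · 2^{1 − 6} = 3060 · 1/32 = 765/8.
Numerically: E[X] ≈ 95.625.

E[X] = C(18,4)·2^(1−C(4,2)) = 765/8 ≈ 95.625.


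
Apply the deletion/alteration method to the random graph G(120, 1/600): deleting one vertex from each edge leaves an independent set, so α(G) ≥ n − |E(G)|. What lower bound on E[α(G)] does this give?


E[|E(G)|] = C(120, 2)·p = 7140 · (1/600) = 119/10.
E[α(G)] ≥ n − E[|E(G)|] = 120 − 119/10 = 1081/10.
Numerically: ≈ 108.1000.
(This is only a lower bound; the true E[α(G)] may be larger.)

E[α(G)] ≥ 1081/10 ≈ 108.1000.


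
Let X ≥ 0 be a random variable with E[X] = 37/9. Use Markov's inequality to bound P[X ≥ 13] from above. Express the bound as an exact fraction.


μ = E[X] = 37/9, a = 13.
Markov: P[X ≥ 13] ≤ μ/a = (37/9)/13 = 37/117.
Numerically: ≈ 0.3162.
(Since a = 13 > μ = 4.1111, the bound 37/117 is < 1 and informative.)

P[X ≥ 13] ≤ 37/117 ≈ 0.3162.


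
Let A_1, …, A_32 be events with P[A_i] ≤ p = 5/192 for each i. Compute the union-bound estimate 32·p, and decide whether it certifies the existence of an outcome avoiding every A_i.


Union bound: P[∪_{i=1}^{32} A_i] ≤ Σ_i P[A_i] ≤ 32·p = 32·(5/192) = 5/6.
Numerically: 5/6 ≈ 0.83333.
Is 5/6 < 1? YES.
Since P[∪ A_i] ≤ 5/6 < 1, the complement has P[∩ A_i^c] ≥ 1 − 5/6 = 1/6 > 0, so some outcome avoids every A_i.

32·p = 5/6 ≈ 0.83333; existence CERTIFIED by the union bound.


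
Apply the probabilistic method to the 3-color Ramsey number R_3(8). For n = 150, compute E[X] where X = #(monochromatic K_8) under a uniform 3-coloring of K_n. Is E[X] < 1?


E[X] = C(150, 8) · 3^{1 − 28} = 5257211409450 · 3^{−27} = 5257211409450/7625597484987.
As a reduced fraction: E[X] = 584134601050/847288609443 ≈ 0.68942.
Is E[X] < 1? YES.
Since E[X] < 1, there exists a 3-coloring of K_{150} with no monochromatic K_8; hence R_3(8) > 150.

E[X] = 584134601050/847288609443 ≈ 0.68942; E[X] < 1, so R_3(8) > 150.


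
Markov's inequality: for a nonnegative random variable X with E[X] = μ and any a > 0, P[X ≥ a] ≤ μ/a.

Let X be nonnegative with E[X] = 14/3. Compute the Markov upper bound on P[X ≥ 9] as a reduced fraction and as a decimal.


μ = E[X] = 14/3, a = 9.
Markov: P[X ≥ 9] ≤ μ/a = (14/3)/9 = 14/27.
Numerically: ≈ 0.519.
(Since a = 9 > μ = 4.667, the bound 14/27 is < 1 and informative.)

P[X ≥ 9] ≤ 14/27 ≈ 0.519.


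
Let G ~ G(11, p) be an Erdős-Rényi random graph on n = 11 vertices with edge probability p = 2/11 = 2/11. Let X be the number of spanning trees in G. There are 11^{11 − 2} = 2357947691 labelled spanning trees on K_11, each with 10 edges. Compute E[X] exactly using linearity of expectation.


K_11 has 11^{11 − 2} = 2357947691 labelled spanning trees.
For each such spanning tree H, let X_H = 1 if all 10 edges of H are present in G. Then P[X_H = 1] = p^{10} = (2/11)^{10} = 1024/25937424601.
By linearity of expectation: E[X] = Σ_H E[X_H] = 2357947691 · p^{10} = 2357947691 · 1024/25937424601 = 1024/11.
Numerically: E[X] ≈ 93.091.

E[X] = 2357947691 · (2/11)^{10} = 1024/11 ≈ 93.091.


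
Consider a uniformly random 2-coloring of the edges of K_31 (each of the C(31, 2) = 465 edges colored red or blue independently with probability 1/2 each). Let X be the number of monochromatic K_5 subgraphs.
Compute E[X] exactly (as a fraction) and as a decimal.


Let X = Σ_S X_S over the C(31, 5) = 169911 subsets S of size 5, where X_S = 1 if the K_5 on S is monochromatic.
For a fixed S, the K_5 on S has C(5, 2) = 10 edges. P[all 10 edges red] = (1/2)^10, and likewise for blue, so P[monochromatic] = 2·(1/2)^10 = 2^{1 − 10} = 1/512.
By linearity of expectation: E[X] = C(31, 5) · 2^{1 − 10} = 169911 · 1/512 = 169911/512.
Numerically: E[X] ≈ 331.8574.

E[X] = C(31,5)·2^(1−C(5,2)) = 169911/512 ≈ 331.8574.


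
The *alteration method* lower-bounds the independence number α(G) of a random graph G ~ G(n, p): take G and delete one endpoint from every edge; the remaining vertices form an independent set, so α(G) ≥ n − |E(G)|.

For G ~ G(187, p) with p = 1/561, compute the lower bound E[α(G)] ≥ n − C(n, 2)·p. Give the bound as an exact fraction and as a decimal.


E[|E(G)|] = C(187, 2)·p = 17391 · (1/561) = 31.
E[α(G)] ≥ n − E[|E(G)|] = 187 − 31 = 156.
Numerically: ≈ 156.0000.
(This is only a lower bound; the true E[α(G)] may be larger.)

E[α(G)] ≥ 156 ≈ 156.0000.


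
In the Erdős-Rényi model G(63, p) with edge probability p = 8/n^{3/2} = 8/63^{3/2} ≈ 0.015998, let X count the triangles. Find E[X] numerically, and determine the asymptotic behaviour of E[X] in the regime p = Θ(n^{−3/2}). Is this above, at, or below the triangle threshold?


Number of potential triangles: C(63, 3) = 39711.
Each occurs with probability p³ ≈ (0.015998)³ ≈ 4.0948452e-06.
By linearity: E[X] = C(63, 3)·p³ ≈ 39711 · 4.0948452e-06 ≈ 0.16261.
Since α = 3/2 > 1, p = c/n^{3/2} = o(1/n) is below the triangle threshold p ~ 1/n. Asymptotically E[X] ~ (c³/6)·n^{3(1−α)} = (8³/6)·n^{-1.5} → 0, so by Markov's inequality G has no triangles w.h.p.

E[X] ≈ 0.16261; in regime p = Θ(1/n^{3/2}) E[X] tends to 0 (below the triangle threshold p ~ 1/n).


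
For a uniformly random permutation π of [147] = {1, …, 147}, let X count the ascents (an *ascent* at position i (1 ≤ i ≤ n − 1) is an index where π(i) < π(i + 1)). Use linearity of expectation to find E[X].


Write X = Σ X_I over i = 1, …, 146, with X_I the indicator of one ascent.
There are 146 indicators.
For each fixed i, the pair (π(i), π(i+1)) is a uniformly random ordered pair of distinct values from {1, …, 147}; by symmetry P[π(i) < π(i+1)] = 1/2.
By linearity: E[X] = 146 · (1/2) = (147 − 1) · (1/2) = 73 ≈ 73.00000.

E[X] = 73 = 73.00000.


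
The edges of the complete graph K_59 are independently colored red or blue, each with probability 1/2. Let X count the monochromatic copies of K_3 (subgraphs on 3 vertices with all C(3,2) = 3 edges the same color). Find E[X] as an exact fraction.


Let X = Σ_S X_S over the C(59, 3) = 32509 subsets S of size 3, where X_S = 1 if the K_3 on S is monochromatic.
For a fixed S, the K_3 on S has C(3, 2) = 3 edges. P[all 3 edges red] = (1/2)^3, and likewise for blue, so P[monochromatic] = 2·(1/2)^3 = 2^{1 − 3} = 1/4.
Summing: E[X] = C(59, 3) · 2^{1 − 3} = 32509 · 1/4 = 32509/4.
Numerically: E[X] ≈ 8127.2500.

E[X] = C(59,3)·2^(1−C(3,2)) = 32509/4 ≈ 8127.2500.


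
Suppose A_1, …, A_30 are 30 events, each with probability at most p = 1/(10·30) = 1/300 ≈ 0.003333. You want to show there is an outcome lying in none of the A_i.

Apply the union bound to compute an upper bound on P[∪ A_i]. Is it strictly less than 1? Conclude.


Union bound: P[∪_{i=1}^{30} A_i] ≤ Σ_i P[A_i] ≤ 30·p = 30·(1/300) = 1/10.
Numerically: 1/10 ≈ 0.100000.
Is 1/10 < 1? YES.
Since P[∪ A_i] ≤ 1/10 < 1, the complement has P[∩ A_i^c] ≥ 1 − 1/10 = 9/10 > 0, so some outcome avoids every A_i.

30·p = 1/10 ≈ 0.100000; existence CERTIFIED by the union bound.


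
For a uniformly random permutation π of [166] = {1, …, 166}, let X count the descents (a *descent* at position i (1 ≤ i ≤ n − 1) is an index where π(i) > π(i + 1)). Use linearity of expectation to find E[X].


Write X = Σ X_I over i = 1, …, 165, with X_I the indicator of one descent.
There are 165 indicators.
For each fixed i, the pair (π(i), π(i+1)) is a uniformly random ordered pair of distinct values from {1, …, 166}; by symmetry P[π(i) > π(i+1)] = 1/2.
By linearity: E[X] = 165 · (1/2) = (166 − 1) · (1/2) = 165/2 ≈ 82.500.

E[X] = 165/2 = 82.500.


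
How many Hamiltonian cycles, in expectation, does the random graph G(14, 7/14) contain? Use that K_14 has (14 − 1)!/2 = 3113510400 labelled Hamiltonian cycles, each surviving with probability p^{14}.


K_14 has (14 − 1)!/2 = 3113510400 labelled Hamiltonian cycles.
For each such Hamiltonian cycle H, let X_H = 1 if all 14 edges of H are present in G. Then P[X_H = 1] = p^{14} = (1/2)^{14} = 1/16384.
By linearity: E[X] = Σ_H E[X_H] = 3113510400 · p^{14} = 3113510400 · 1/16384 = 6081075/32.
Numerically: E[X] ≈ 1.9003e+05.

E[X] = 3113510400 · (1/2)^{14} = 6081075/32 ≈ 1.9003e+05.


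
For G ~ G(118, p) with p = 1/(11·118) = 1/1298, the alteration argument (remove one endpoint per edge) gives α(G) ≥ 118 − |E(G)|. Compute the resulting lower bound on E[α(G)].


E[|E(G)|] = C(118, 2)·p = 6903 · (1/1298) = 117/22.
E[α(G)] ≥ n − E[|E(G)|] = 118 − 117/22 = 2479/22.
Numerically: ≈ 112.681818.
(This is only a lower bound; the true E[α(G)] may be larger.)

E[α(G)] ≥ 2479/22 ≈ 112.681818.


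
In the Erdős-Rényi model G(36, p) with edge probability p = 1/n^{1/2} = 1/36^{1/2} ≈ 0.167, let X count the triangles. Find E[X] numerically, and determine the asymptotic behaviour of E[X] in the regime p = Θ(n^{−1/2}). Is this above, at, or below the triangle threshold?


Number of potential triangles: C(36, 3) = 7140.
Each occurs with probability p³ ≈ (0.167)³ ≈ 4.62963e-03.
By linearity: E[X] = C(36, 3)·p³ ≈ 7140 · 4.62963e-03 ≈ 33.056.
Since α = 1/2 < 1, p = c/n^{1/2} ≫ 1/n is above the triangle threshold p ~ 1/n. Asymptotically E[X] ~ (c³/6)·n^{3(1−α)} = (1³/6)·n^{1.5} → ∞; triangles are abundant w.h.p.

E[X] ≈ 33.056; in regime p = Θ(1/n^{1/2}) E[X] diverges (above the triangle threshold p ~ 1/n).


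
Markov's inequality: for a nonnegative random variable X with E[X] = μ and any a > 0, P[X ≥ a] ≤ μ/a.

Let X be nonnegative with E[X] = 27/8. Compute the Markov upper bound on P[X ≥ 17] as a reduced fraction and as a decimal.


μ = E[X] = 27/8, a = 17.
Markov: P[X ≥ 17] ≤ μ/a = (27/8)/17 = 27/136.
Numerically: ≈ 0.1985.
(Since a = 17 > μ = 3.3750, the bound 27/136 is < 1 and informative.)

P[X ≥ 17] ≤ 27/136 ≈ 0.1985.


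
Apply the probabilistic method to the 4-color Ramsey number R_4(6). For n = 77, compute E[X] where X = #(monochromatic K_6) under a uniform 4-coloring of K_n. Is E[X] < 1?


E[X] = C(77, 6) · 4^{1 − 15} = 237093780 · 4^{−14} = 237093780/268435456.
As a reduced fraction: E[X] = 59273445/67108864 ≈ 0.8832.
Is E[X] < 1? YES.
Since E[X] < 1, there exists a 4-coloring of K_{77} with no monochromatic K_6; hence R_4(6) > 77.

E[X] = 59273445/67108864 ≈ 0.8832; E[X] < 1, so R_4(6) > 77.


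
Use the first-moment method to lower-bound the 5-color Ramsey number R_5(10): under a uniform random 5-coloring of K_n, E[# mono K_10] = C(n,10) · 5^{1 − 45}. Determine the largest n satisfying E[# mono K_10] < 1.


We need C(n, 10) · 5^{1 − 45} < 1, i.e. C(n, 10) < 5^{45 − 1} = 5684341886080801486968994140625.
Check values of n near the boundary:
  n = 5386: C(5386, 10) = 5613966214234562222231428510561; 5613966214234562222231428510561 < 5684341886080801486968994140625? YES
  n = 5387: C(5387, 10) = 5624406917627224603154306376491; 5624406917627224603154306376491 < 5684341886080801486968994140625? YES
  n = 5388: C(5388, 10) = 5634865093375880654852250419586; 5634865093375880654852250419586 < 5684341886080801486968994140625? YES
  n = 5389: C(5389, 10) = 5645340767466558997768874792926; 5645340767466558997768874792926 < 5684341886080801486968994140625? YES
  n = 5390: C(5390, 10) = 5655833965919099070255434039753; 5655833965919099070255434039753 < 5684341886080801486968994140625? YES
  n = 5391: C(5391, 10) = 5666344714787188828795213697883; 5666344714787188828795213697883 < 5684341886080801486968994140625? YES
  n = 5392: C(5392, 10) = 5676873040158402483252283957448; 5676873040158402483252283957448 < 5684341886080801486968994140625? YES
  n = 5393: C(5393, 10) = 5687418968154238267170642278008; 5687418968154238267170642278008 < 5684341886080801486968994140625? NO
  n = 5394: C(5394, 10) = 5697982524930156243149785372878; 5697982524930156243149785372878 < 5684341886080801486968994140625? NO
  n = 5395: C(5395, 10) = 5708563736675616143322765475706; 5708563736675616143322765475706 < 5684341886080801486968994140625? NO
The largest n with C(n, 10) < 5684341886080801486968994140625 is n = 5392 (where E[X] = 5676873040158402483252283957448/5684341886080801486968994140625 ≈ 0.9986861). Hence R_5(10) > 5392, i.e. R_5(10) ≥ 5393.

Largest n = 5392; hence R_5(10) > 5392.


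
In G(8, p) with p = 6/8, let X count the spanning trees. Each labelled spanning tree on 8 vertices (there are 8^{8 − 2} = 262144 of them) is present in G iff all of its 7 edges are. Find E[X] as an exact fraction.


K_8 has 8^{8 − 2} = 262144 labelled spanning trees.
For each such spanning tree H, let X_H = 1 if all 7 edges of H are present in G. Then P[X_H = 1] = p^{7} = (3/4)^{7} = 2187/16384.
Summing the indicators: E[X] = Σ_H E[X_H] = 262144 · p^{7} = 262144 · 2187/16384 = 34992.
Numerically: E[X] ≈ 34992.

E[X] = 262144 · (3/4)^{7} = 34992 ≈ 34992.


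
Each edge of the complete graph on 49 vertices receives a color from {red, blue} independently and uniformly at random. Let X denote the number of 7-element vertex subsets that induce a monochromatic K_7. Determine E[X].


Let X = Σ_S X_S over the C(49, 7) = 85900584 subsets S of size 7, where X_S = 1 if the K_7 on S is monochromatic.
For a fixed S, the K_7 on S has C(7, 2) = 21 edges. P[all 21 edges red] = (1/2)^21, and likewise for blue, so P[monochromatic] = 2·(1/2)^21 = 2^{1 − 21} = 1/1048576.
By linearity of expectation: E[X] = C(49, 7) · 2^{1 − 21} = 85900584 · 1/1048576 = 10737573/131072.
Numerically: E[X] ≈ 81.921.

E[X] = C(49,7)·2^(1−C(7,2)) = 10737573/131072 ≈ 81.921.


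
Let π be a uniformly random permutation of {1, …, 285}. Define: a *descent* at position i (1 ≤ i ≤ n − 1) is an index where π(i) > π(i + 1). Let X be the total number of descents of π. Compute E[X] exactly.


Write X = Σ X_I over i = 1, …, 284, with X_I the indicator of one descent.
There are 284 indicators.
For each fixed i, the pair (π(i), π(i+1)) is a uniformly random ordered pair of distinct values from {1, …, 285}; by symmetry P[π(i) > π(i+1)] = 1/2.
By linearity: E[X] = 284 · (1/2) = (285 − 1) · (1/2) = 142 ≈ 142.0000.

E[X] = 142 = 142.0000.


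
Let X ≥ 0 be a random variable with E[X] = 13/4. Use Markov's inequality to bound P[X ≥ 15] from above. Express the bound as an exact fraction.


μ = E[X] = 13/4, a = 15.
Markov: P[X ≥ 15] ≤ μ/a = (13/4)/15 = 13/60.
Numerically: ≈ 0.21667.
(Since a = 15 > μ = 3.25000, the bound 13/60 is < 1 and informative.)

P[X ≥ 15] ≤ 13/60 ≈ 0.21667.


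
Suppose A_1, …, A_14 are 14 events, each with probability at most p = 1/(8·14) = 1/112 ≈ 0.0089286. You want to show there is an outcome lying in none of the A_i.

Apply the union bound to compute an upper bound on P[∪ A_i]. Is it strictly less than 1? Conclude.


Union bound: P[∪_{i=1}^{14} A_i] ≤ Σ_i P[A_i] ≤ 14·p = 14·(1/112) = 1/8.
Numerically: 1/8 ≈ 0.1250000.
Is 1/8 < 1? YES.
Since P[∪ A_i] ≤ 1/8 < 1, the complement has P[∩ A_i^c] ≥ 1 − 1/8 = 7/8 > 0, so some outcome avoids every A_i.

14·p = 1/8 ≈ 0.1250000; existence CERTIFIED by the union bound.


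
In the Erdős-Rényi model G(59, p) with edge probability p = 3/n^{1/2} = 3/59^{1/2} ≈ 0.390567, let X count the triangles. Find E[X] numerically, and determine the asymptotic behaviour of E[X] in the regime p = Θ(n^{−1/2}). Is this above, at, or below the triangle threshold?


Number of potential triangles: C(59, 3) = 32509.
Each occurs with probability p³ ≈ (0.390567)³ ≈ 5.95779762e-02.
By linearity: E[X] = C(59, 3)·p³ ≈ 32509 · 5.95779762e-02 ≈ 1936.820429.
Since α = 1/2 < 1, p = c/n^{1/2} ≫ 1/n is above the triangle threshold p ~ 1/n. Asymptotically E[X] ~ (c³/6)·n^{3(1−α)} = (3³/6)·n^{1.5} → ∞; triangles are abundant w.h.p.

E[X] ≈ 1936.820429; in regime p = Θ(1/n^{1/2}) E[X] diverges (above the triangle threshold p ~ 1/n).


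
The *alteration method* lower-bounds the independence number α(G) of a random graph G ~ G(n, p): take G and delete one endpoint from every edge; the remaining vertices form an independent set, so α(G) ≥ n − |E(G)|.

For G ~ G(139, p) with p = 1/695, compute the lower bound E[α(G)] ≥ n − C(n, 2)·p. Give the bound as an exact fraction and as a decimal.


E[|E(G)|] = C(139, 2)·p = 9591 · (1/695) = 69/5.
E[α(G)] ≥ n − E[|E(G)|] = 139 − 69/5 = 626/5.
Numerically: ≈ 125.200.
(This is only a lower bound; the true E[α(G)] may be larger.)

E[α(G)] ≥ 626/5 ≈ 125.200.


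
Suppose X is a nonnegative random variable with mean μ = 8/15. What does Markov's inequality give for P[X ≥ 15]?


μ = E[X] = 8/15, a = 15.
Markov: P[X ≥ 15] ≤ μ/a = (8/15)/15 = 8/225.
Numerically: ≈ 0.035556.
(Since a = 15 > μ = 0.533333, the bound 8/225 is < 1 and informative.)

P[X ≥ 15] ≤ 8/225 ≈ 0.035556.


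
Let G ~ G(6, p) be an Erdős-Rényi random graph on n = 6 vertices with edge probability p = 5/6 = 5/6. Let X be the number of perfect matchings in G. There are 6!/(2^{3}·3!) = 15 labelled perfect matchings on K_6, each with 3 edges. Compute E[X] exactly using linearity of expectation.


K_6 has 6!/(2^{3}·3!) = 15 labelled perfect matchings.
For each such perfect matching H, let X_H = 1 if all 3 edges of H are present in G. Then P[X_H = 1] = p^{3} = (5/6)^{3} = 125/216.
Summing the indicators: E[X] = Σ_H E[X_H] = 15 · p^{3} = 15 · 125/216 = 625/72.
Numerically: E[X] ≈ 8.6806.

E[X] = 15 · (5/6)^{3} = 625/72 ≈ 8.6806.


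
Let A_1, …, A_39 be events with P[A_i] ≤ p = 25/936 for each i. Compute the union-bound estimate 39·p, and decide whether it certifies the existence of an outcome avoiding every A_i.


Union bound: P[∪_{i=1}^{39} A_i] ≤ Σ_i P[A_i] ≤ 39·p = 39·(25/936) = 25/24.
Numerically: 25/24 ≈ 1.041667.
Is 25/24 < 1? NO.
Since the bound 25/24 is ≥ 1, the union bound is uninformative here; it does NOT by itself certify existence.

39·p = 25/24 ≈ 1.041667; existence NOT certified by the union bound.


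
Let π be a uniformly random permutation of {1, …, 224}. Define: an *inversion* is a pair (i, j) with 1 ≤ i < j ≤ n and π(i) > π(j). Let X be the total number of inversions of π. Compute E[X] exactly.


Write X = Σ X_I over the C(224, 2) = 24976 pairs i < j, with X_I the indicator of one inversion.
There are 24976 indicators.
For each fixed pair i < j, the values π(i) and π(j) are two distinct elements of {1, …, 224} in uniformly random order; by symmetry P[π(i) > π(j)] = 1/2.
By linearity: E[X] = 24976 · (1/2) = C(224, 2) · (1/2) = 24976/2 = 12488 ≈ 12488.0000.

E[X] = 12488 = 12488.0000.


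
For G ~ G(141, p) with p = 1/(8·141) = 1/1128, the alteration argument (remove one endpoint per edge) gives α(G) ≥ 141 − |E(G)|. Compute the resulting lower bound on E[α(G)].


E[|E(G)|] = C(141, 2)·p = 9870 · (1/1128) = 35/4.
E[α(G)] ≥ n − E[|E(G)|] = 141 − 35/4 = 529/4.
Numerically: ≈ 132.25000.
(This is only a lower bound; the true E[α(G)] may be larger.)

E[α(G)] ≥ 529/4 ≈ 132.25000.


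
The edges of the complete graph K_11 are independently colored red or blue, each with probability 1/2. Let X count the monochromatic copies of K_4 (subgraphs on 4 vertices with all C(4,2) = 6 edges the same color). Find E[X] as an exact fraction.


Let X = Σ_S X_S over the C(11, 4) = 330 subsets S of size 4, where X_S = 1 if the K_4 on S is monochromatic.
For a fixed S, the K_4 on S has C(4, 2) = 6 edges. P[all 6 edges red] = (1/2)^6, and likewise for blue, so P[monochromatic] = 2·(1/2)^6 = 2^{1 − 6} = 1/32.
By linearity of expectation: E[X] = C(11, 4) · 2^{1 − 6} = 330 · 1/32 = 165/16.
Numerically: E[X] ≈ 10.3125.

E[X] = C(11,4)·2^(1−C(4,2)) = 165/16 ≈ 10.3125.


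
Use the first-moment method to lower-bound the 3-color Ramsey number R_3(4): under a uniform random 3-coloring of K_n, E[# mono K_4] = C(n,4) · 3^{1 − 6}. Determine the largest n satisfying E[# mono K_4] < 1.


We need C(n, 4) · 3^{1 − 6} < 1, i.e. C(n, 4) < 3^{6 − 1} = 243.
Check values of n near the boundary:
  n = 9: C(9, 4) = 126; 126 < 243? YES
  n = 10: C(10, 4) = 210; 210 < 243? YES
  n = 11: C(11, 4) = 330; 330 < 243? NO
The largest n with C(n, 4) < 243 is n = 10 (where E[X] = 70/81 ≈ 0.8641975). Hence R_3(4) > 10, i.e. R_3(4) ≥ 11.

Largest n = 10; hence R_3(4) > 10.


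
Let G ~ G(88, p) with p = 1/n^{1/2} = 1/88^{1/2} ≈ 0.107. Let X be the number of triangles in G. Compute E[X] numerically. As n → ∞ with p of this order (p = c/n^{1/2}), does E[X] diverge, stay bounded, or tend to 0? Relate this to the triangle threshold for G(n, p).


Number of potential triangles: C(88, 3) = 109736.
Each occurs with probability p³ ≈ (0.107)³ ≈ 1.21137e-03.
By linearity: E[X] = C(88, 3)·p³ ≈ 109736 · 1.21137e-03 ≈ 132.931.
Since α = 1/2 < 1, p = c/n^{1/2} ≫ 1/n is above the triangle threshold p ~ 1/n. Asymptotically E[X] ~ (c³/6)·n^{3(1−α)} = (1³/6)·n^{1.5} → ∞; triangles are abundant w.h.p.

E[X] ≈ 132.931; in regime p = Θ(1/n^{1/2}) E[X] diverges (above the triangle threshold p ~ 1/n).


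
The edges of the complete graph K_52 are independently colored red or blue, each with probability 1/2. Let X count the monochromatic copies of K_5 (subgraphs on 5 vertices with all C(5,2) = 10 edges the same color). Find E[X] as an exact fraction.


Let X = Σ_S X_S over the C(52, 5) = 2598960 subsets S of size 5, where X_S = 1 if the K_5 on S is monochromatic.
For a fixed S, the K_5 on S has C(5, 2) = 10 edges. P[all 10 edges red] = (1/2)^10, and likewise for blue, so P[monochromatic] = 2·(1/2)^10 = 2^{1 − 10} = 1/512.
By linearity: E[X] = C(52, 5) · 2^{1 − 10} = 2598960 · 1/512 = 162435/32.
Numerically: E[X] ≈ 5076.09375.

E[X] = C(52,5)·2^(1−C(5,2)) = 162435/32 ≈ 5076.09375.


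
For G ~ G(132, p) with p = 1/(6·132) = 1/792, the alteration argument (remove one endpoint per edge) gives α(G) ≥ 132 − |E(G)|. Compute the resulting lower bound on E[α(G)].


E[|E(G)|] = C(132, 2)·p = 8646 · (1/792) = 131/12.
E[α(G)] ≥ n − E[|E(G)|] = 132 − 131/12 = 1453/12.
Numerically: ≈ 121.083.
(This is only a lower bound; the true E[α(G)] may be larger.)

E[α(G)] ≥ 1453/12 ≈ 121.083.


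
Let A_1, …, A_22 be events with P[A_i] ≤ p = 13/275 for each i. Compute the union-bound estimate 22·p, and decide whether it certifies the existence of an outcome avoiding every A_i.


Union bound: P[∪_{i=1}^{22} A_i] ≤ Σ_i P[A_i] ≤ 22·p = 22·(13/275) = 26/25.
Numerically: 26/25 ≈ 1.04000.
Is 26/25 < 1? NO.
Since the bound 26/25 is ≥ 1, the union bound is uninformative here; it does NOT by itself certify existence.

22·p = 26/25 ≈ 1.04000; existence NOT certified by the union bound.


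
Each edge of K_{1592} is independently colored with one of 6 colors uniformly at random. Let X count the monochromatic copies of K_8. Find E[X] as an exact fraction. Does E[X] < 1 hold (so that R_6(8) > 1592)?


E[X] = C(1592, 8) · 6^{1 − 28} = 1005480414540892933435 · 6^{−27} = 1005480414540892933435/1023490369077469249536.
As a reduced fraction: E[X] = 1005480414540892933435/1023490369077469249536 ≈ 0.982403.
Is E[X] < 1? YES.
Since E[X] < 1, there exists a 6-coloring of K_{1592} with no monochromatic K_8; hence R_6(8) > 1592.

E[X] = 1005480414540892933435/1023490369077469249536 ≈ 0.982403; E[X] < 1, so R_6(8) > 1592.


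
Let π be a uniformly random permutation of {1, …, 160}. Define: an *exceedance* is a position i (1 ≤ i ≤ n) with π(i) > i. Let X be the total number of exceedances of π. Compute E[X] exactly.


Write X = Σ_{i=1}^{160} X_i, where X_i = 1_{π(i) > i}.
For each fixed i, π(i) is uniform over {1, …, 160} (marginal of a uniform permutation), so P[π(i) > i] = (n − i)/n. Summing: Σ_{i=1}^{160} (n − i)/n = (0 + 1 + … + 159)/160 = 160(160 − 1)/(2·160) = (160 − 1)/2.
Hence E[X] = Σ_{i=1}^{160} (160 − i)/160 = 159/2 ≈ 79.500.

E[X] = 159/2 = 79.500.


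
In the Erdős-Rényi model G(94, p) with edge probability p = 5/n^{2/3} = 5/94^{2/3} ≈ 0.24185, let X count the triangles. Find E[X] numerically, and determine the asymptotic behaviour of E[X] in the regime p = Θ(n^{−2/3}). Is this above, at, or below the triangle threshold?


Number of potential triangles: C(94, 3) = 134044.
Each occurs with probability p³ ≈ (0.24185)³ ≈ 1.4146673e-02.
By linearity: E[X] = C(94, 3)·p³ ≈ 134044 · 1.4146673e-02 ≈ 1896.27660.
Since α = 2/3 < 1, p = c/n^{2/3} ≫ 1/n is above the triangle threshold p ~ 1/n. Asymptotically E[X] ~ (c³/6)·n^{3(1−α)} = (5³/6)·n^{1} → ∞; triangles are abundant w.h.p.

E[X] ≈ 1896.27660; in regime p = Θ(1/n^{2/3}) E[X] diverges (above the triangle threshold p ~ 1/n).


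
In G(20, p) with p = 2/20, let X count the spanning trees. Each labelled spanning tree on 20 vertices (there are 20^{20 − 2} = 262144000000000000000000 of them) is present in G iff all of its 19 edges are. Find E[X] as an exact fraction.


K_20 has 20^{20 − 2} = 262144000000000000000000 labelled spanning trees.
For each such spanning tree H, let X_H = 1 if all 19 edges of H are present in G. Then P[X_H = 1] = p^{19} = (1/10)^{19} = 1/10000000000000000000.
By linearity: E[X] = Σ_H E[X_H] = 262144000000000000000000 · p^{19} = 262144000000000000000000 · 1/10000000000000000000 = 131072/5.
Numerically: E[X] ≈ 26214.

E[X] = 262144000000000000000000 · (1/10)^{19} = 131072/5 ≈ 26214.


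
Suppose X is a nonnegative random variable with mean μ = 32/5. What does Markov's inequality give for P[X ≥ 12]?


μ = E[X] = 32/5, a = 12.
Markov: P[X ≥ 12] ≤ μ/a = (32/5)/12 = 8/15.
Numerically: ≈ 0.533.
(Since a = 12 > μ = 6.400, the bound 8/15 is < 1 and informative.)

P[X ≥ 12] ≤ 8/15 ≈ 0.533.


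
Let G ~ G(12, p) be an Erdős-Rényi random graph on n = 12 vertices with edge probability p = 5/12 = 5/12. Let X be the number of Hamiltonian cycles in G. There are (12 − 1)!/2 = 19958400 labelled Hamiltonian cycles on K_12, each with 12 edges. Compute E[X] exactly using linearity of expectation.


K_12 has (12 − 1)!/2 = 19958400 labelled Hamiltonian cycles.
For each such Hamiltonian cycle H, let X_H = 1 if all 12 edges of H are present in G. Then P[X_H = 1] = p^{12} = (5/12)^{12} = 244140625/8916100448256.
By linearity: E[X] = Σ_H E[X_H] = 19958400 · p^{12} = 19958400 · 244140625/8916100448256 = 469970703125/859963392.
Numerically: E[X] ≈ 546.501.

E[X] = 19958400 · (5/12)^{12} = 469970703125/859963392 ≈ 546.501.


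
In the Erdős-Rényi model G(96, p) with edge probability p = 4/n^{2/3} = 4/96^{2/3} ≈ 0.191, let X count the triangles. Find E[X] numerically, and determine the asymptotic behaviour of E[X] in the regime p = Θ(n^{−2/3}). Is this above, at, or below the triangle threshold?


Number of potential triangles: C(96, 3) = 142880.
Each occurs with probability p³ ≈ (0.191)³ ≈ 6.94444e-03.
By linearity: E[X] = C(96, 3)·p³ ≈ 142880 · 6.94444e-03 ≈ 992.222.
Since α = 2/3 < 1, p = c/n^{2/3} ≫ 1/n is above the triangle threshold p ~ 1/n. Asymptotically E[X] ~ (c³/6)·n^{3(1−α)} = (4³/6)·n^{1} → ∞; triangles are abundant w.h.p.

E[X] ≈ 992.222; in regime p = Θ(1/n^{2/3}) E[X] diverges (above the triangle threshold p ~ 1/n).


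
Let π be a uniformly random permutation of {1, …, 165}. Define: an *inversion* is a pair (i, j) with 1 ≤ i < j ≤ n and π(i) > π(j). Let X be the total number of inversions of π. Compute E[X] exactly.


Write X = Σ X_I over the C(165, 2) = 13530 pairs i < j, with X_I the indicator of one inversion.
There are 13530 indicators.
For each fixed pair i < j, the values π(i) and π(j) are two distinct elements of {1, …, 165} in uniformly random order; by symmetry P[π(i) > π(j)] = 1/2.
By linearity: E[X] = 13530 · (1/2) = C(165, 2) · (1/2) = 13530/2 = 6765 ≈ 6765.00000.

E[X] = 6765 = 6765.00000.


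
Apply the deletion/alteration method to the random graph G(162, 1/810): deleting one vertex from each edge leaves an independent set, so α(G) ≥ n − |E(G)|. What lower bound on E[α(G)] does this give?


E[|E(G)|] = C(162, 2)·p = 13041 · (1/810) = 161/10.
E[α(G)] ≥ n − E[|E(G)|] = 162 − 161/10 = 1459/10.
Numerically: ≈ 145.900000.
(This is only a lower bound; the true E[α(G)] may be larger.)

E[α(G)] ≥ 1459/10 ≈ 145.900000.


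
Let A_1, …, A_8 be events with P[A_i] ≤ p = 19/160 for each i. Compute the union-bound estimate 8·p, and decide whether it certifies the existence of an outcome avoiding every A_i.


Union bound: P[∪_{i=1}^{8} A_i] ≤ Σ_i P[A_i] ≤ 8·p = 8·(19/160) = 19/20.
Numerically: 19/20 ≈ 0.950000.
Is 19/20 < 1? YES.
Since P[∪ A_i] ≤ 19/20 < 1, the complement has P[∩ A_i^c] ≥ 1 − 19/20 = 1/20 > 0, so some outcome avoids every A_i.

8·p = 19/20 ≈ 0.950000; existence CERTIFIED by the union bound.


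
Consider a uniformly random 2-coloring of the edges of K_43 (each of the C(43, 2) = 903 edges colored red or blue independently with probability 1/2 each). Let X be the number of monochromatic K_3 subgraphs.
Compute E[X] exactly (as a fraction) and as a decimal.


Let X = Σ_S X_S over the C(43, 3) = 12341 subsets S of size 3, where X_S = 1 if the K_3 on S is monochromatic.
For a fixed S, the K_3 on S has C(3, 2) = 3 edges. P[all 3 edges red] = (1/2)^3, and likewise for blue, so P[monochromatic] = 2·(1/2)^3 = 2^{1 − 3} = 1/4.
By linearity of expectation: E[X] = C(43, 3) · 2^{1 − 3} = 12341 · 1/4 = 12341/4.
Numerically: E[X] ≈ 3085.250000.

E[X] = C(43,3)·2^(1−C(3,2)) = 12341/4 ≈ 3085.250000.


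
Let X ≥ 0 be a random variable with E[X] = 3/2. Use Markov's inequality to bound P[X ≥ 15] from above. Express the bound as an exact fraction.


μ = E[X] = 3/2, a = 15.
Markov: P[X ≥ 15] ≤ μ/a = (3/2)/15 = 1/10.
Numerically: ≈ 0.100000.
(Since a = 15 > μ = 1.500000, the bound 1/10 is < 1 and informative.)

P[X ≥ 15] ≤ 1/10 ≈ 0.100000.


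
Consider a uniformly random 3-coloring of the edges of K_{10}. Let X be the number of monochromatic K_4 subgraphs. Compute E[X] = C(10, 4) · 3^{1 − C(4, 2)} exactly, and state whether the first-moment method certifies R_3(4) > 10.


E[X] = C(10, 4) · 3^{1 − 6} = 210 · 3^{−5} = 210/243.
As a reduced fraction: E[X] = 70/81 ≈ 0.864198.
Is E[X] < 1? YES.
Since E[X] < 1, there exists a 3-coloring of K_{10} with no monochromatic K_4; hence R_3(4) > 10.

E[X] = 70/81 ≈ 0.864198; E[X] < 1, so R_3(4) > 10.


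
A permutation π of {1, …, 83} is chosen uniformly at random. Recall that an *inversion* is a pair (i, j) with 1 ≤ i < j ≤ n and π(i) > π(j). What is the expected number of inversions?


Write X = Σ X_I over the C(83, 2) = 3403 pairs i < j, with X_I the indicator of one inversion.
There are 3403 indicators.
For each fixed pair i < j, the values π(i) and π(j) are two distinct elements of {1, …, 83} in uniformly random order; by symmetry P[π(i) > π(j)] = 1/2.
By linearity: E[X] = 3403 · (1/2) = C(83, 2) · (1/2) = 3403/2 = 3403/2 ≈ 1701.500000.

E[X] = 3403/2 = 1701.500000.


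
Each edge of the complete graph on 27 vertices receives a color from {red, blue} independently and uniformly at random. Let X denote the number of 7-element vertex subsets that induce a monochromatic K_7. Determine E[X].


Let X = Σ_S X_S over the C(27, 7) = 888030 subsets S of size 7, where X_S = 1 if the K_7 on S is monochromatic.
For a fixed S, the K_7 on S has C(7, 2) = 21 edges. P[all 21 edges red] = (1/2)^21, and likewise for blue, so P[monochromatic] = 2·(1/2)^21 = 2^{1 − 21} = 1/1048576.
By linearity: E[X] = C(27, 7) · 2^{1 − 21} = 888030 · 1/1048576 = 444015/524288.
Numerically: E[X] ≈ 0.84689.

E[X] = C(27,7)·2^(1−C(7,2)) = 444015/524288 ≈ 0.84689.


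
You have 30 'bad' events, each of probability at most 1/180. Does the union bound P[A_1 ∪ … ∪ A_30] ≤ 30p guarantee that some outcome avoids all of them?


Union bound: P[∪_{i=1}^{30} A_i] ≤ Σ_i P[A_i] ≤ 30·p = 30·(1/180) = 1/6.
Numerically: 1/6 ≈ 0.167.
Is 1/6 < 1? YES.
Since P[∪ A_i] ≤ 1/6 < 1, the complement has P[∩ A_i^c] ≥ 1 − 1/6 = 5/6 > 0, so some outcome avoids every A_i.

30·p = 1/6 ≈ 0.167; existence CERTIFIED by the union bound.


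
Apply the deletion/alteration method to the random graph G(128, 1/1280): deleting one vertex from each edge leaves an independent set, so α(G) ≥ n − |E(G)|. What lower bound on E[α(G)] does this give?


E[|E(G)|] = C(128, 2)·p = 8128 · (1/1280) = 127/20.
E[α(G)] ≥ n − E[|E(G)|] = 128 − 127/20 = 2433/20.
Numerically: ≈ 121.650000.
(This is only a lower bound; the true E[α(G)] may be larger.)

E[α(G)] ≥ 2433/20 ≈ 121.650000.


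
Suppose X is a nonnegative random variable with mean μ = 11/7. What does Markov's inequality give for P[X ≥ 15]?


μ = E[X] = 11/7, a = 15.
Markov: P[X ≥ 15] ≤ μ/a = (11/7)/15 = 11/105.
Numerically: ≈ 0.10476.
(Since a = 15 > μ = 1.57143, the bound 11/105 is < 1 and informative.)

P[X ≥ 15] ≤ 11/105 ≈ 0.10476.


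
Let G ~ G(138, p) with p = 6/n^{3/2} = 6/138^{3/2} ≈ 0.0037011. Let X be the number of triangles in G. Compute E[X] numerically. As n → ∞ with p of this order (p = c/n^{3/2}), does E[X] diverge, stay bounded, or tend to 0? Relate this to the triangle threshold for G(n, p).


Number of potential triangles: C(138, 3) = 428536.
Each occurs with probability p³ ≈ (0.0037011)³ ≈ 5.0698821e-08.
By linearity: E[X] = C(138, 3)·p³ ≈ 428536 · 5.0698821e-08 ≈ 0.02173.
Since α = 3/2 > 1, p = c/n^{3/2} = o(1/n) is below the triangle threshold p ~ 1/n. Asymptotically E[X] ~ (c³/6)·n^{3(1−α)} = (6³/6)·n^{-1.5} → 0, so by Markov's inequality G has no triangles w.h.p.

E[X] ≈ 0.02173; in regime p = Θ(1/n^{3/2}) E[X] tends to 0 (below the triangle threshold p ~ 1/n).


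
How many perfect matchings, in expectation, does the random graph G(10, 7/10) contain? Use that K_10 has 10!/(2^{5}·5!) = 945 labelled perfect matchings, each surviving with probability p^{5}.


K_10 has 10!/(2^{5}·5!) = 945 labelled perfect matchings.
For each such perfect matching H, let X_H = 1 if all 5 edges of H are present in G. Then P[X_H = 1] = p^{5} = (7/10)^{5} = 16807/100000.
By linearity: E[X] = Σ_H E[X_H] = 945 · p^{5} = 945 · 16807/100000 = 3176523/20000.
Numerically: E[X] ≈ 158.826.

E[X] = 945 · (7/10)^{5} = 3176523/20000 ≈ 158.826.


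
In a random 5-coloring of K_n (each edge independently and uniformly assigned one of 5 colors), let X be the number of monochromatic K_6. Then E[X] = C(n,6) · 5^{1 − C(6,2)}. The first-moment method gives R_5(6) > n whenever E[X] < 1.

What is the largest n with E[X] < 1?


We need C(n, 6) · 5^{1 − 15} < 1, i.e. C(n, 6) < 5^{15 − 1} = 6103515625.
Check values of n near the boundary:
  n = 125: C(125, 6) = 4690625500; 4690625500 < 6103515625? YES
  n = 126: C(126, 6) = 4925156775; 4925156775 < 6103515625? YES
  n = 127: C(127, 6) = 5169379425; 5169379425 < 6103515625? YES
  n = 128: C(128, 6) = 5423611200; 5423611200 < 6103515625? YES
  n = 129: C(129, 6) = 5688177600; 5688177600 < 6103515625? YES
  n = 130: C(130, 6) = 5963412000; 5963412000 < 6103515625? YES
  n = 131: C(131, 6) = 6249655776; 6249655776 < 6103515625? NO
  n = 132: C(132, 6) = 6547258432; 6547258432 < 6103515625? NO
  n = 133: C(133, 6) = 6856577728; 6856577728 < 6103515625? NO
The largest n with C(n, 6) < 6103515625 is n = 130 (where E[X] = 47707296/48828125 ≈ 0.9770454). Hence R_5(6) > 130, i.e. R_5(6) ≥ 131.

Largest n = 130; hence R_5(6) > 130.


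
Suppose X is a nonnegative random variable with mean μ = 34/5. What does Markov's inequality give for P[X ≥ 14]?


μ = E[X] = 34/5, a = 14.
Markov: P[X ≥ 14] ≤ μ/a = (34/5)/14 = 17/35.
Numerically: ≈ 0.485714.
(Since a = 14 > μ = 6.800000, the bound 17/35 is < 1 and informative.)

P[X ≥ 14] ≤ 17/35 ≈ 0.485714.


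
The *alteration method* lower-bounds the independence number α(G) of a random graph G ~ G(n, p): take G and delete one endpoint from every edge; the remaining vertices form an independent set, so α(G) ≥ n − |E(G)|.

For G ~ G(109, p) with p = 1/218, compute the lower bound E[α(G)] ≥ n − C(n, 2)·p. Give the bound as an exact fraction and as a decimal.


E[|E(G)|] = C(109, 2)·p = 5886 · (1/218) = 27.
E[α(G)] ≥ n − E[|E(G)|] = 109 − 27 = 82.
Numerically: ≈ 82.000000.
(This is only a lower bound; the true E[α(G)] may be larger.)

E[α(G)] ≥ 82 ≈ 82.000000.


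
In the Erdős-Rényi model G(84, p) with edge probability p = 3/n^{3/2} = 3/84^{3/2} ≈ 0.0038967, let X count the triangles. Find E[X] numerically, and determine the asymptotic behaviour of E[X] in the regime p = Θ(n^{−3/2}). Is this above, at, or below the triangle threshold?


Number of potential triangles: C(84, 3) = 95284.
Each occurs with probability p³ ≈ (0.0038967)³ ≈ 5.9170737e-08.
By linearity: E[X] = C(84, 3)·p³ ≈ 95284 · 5.9170737e-08 ≈ 0.00564.
Since α = 3/2 > 1, p = c/n^{3/2} = o(1/n) is below the triangle threshold p ~ 1/n. Asymptotically E[X] ~ (c³/6)·n^{3(1−α)} = (3³/6)·n^{-1.5} → 0, so by Markov's inequality G has no triangles w.h.p.

E[X] ≈ 0.00564; in regime p = Θ(1/n^{3/2}) E[X] tends to 0 (below the triangle threshold p ~ 1/n).


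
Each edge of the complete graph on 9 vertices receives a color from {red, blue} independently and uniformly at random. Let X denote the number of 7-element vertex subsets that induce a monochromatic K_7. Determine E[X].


Let X = Σ_S X_S over the C(9, 7) = 36 subsets S of size 7, where X_S = 1 if the K_7 on S is monochromatic.
For a fixed S, the K_7 on S has C(7, 2) = 21 edges. P[all 21 edges red] = (1/2)^21, and likewise for blue, so P[monochromatic] = 2·(1/2)^21 = 2^{1 − 21} = 1/1048576.
Summing: E[X] = C(9, 7) · 2^{1 − 21} = 36 · 1/1048576 = 9/262144.
Numerically: E[X] ≈ 0.0000.

E[X] = C(9,7)·2^(1−C(7,2)) = 9/262144 ≈ 0.0000.


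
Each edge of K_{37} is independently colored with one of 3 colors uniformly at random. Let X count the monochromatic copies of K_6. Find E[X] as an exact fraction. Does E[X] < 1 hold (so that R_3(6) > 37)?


E[X] = C(37, 6) · 3^{1 − 15} = 2324784 · 3^{−14} = 2324784/4782969.
As a reduced fraction: E[X] = 774928/1594323 ≈ 0.486.
Is E[X] < 1? YES.
Since E[X] < 1, there exists a 3-coloring of K_{37} with no monochromatic K_6; hence R_3(6) > 37.

E[X] = 774928/1594323 ≈ 0.486; E[X] < 1, so R_3(6) > 37.


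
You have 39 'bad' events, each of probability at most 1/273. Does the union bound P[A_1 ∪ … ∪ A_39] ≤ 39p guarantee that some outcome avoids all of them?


Union bound: P[∪_{i=1}^{39} A_i] ≤ Σ_i P[A_i] ≤ 39·p = 39·(1/273) = 1/7.
Numerically: 1/7 ≈ 0.1429.
Is 1/7 < 1? YES.
Since P[∪ A_i] ≤ 1/7 < 1, the complement has P[∩ A_i^c] ≥ 1 − 1/7 = 6/7 > 0, so some outcome avoids every A_i.

39·p = 1/7 ≈ 0.1429; existence CERTIFIED by the union bound.
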